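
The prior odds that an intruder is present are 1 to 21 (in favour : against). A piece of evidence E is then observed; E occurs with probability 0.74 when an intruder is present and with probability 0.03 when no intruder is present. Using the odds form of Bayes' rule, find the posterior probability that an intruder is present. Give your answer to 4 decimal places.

Posterior probability ≈ 0.5401

Prior odds = 1/21 = 0.047619. In log-odds, ln(0.047619) = -3.0445.
Add log likelihood ratio: ln(24.667) = 3.2055.
Posterior log-odds = 0.16093, so posterior odds = exp(0.16093) = 1.1746. Converting, P(H|E) = 1.1746/2.1746 = 0.5401.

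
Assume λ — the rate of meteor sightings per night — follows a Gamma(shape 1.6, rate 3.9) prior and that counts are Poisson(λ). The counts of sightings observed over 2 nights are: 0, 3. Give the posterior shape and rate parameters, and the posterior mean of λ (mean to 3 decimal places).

Total count ∑xᵢ = 3 over n = 2 nights.
Gamma is conjugate to the Poisson likelihood: posterior is Gamma(shape = 1.6+3 = 4.6, rate = 3.9+2 = 5.9).
Posterior mean = shape/rate = 4.6/5.9 = 0.780.

Posterior: Gamma(shape=4.6, rate=5.9); mean ≈ 0.780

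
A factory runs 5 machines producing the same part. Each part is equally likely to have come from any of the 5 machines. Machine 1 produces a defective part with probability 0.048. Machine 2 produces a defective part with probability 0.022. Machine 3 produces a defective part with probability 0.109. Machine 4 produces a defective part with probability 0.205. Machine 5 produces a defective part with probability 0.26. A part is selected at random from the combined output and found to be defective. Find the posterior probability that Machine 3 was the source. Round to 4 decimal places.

Posterior probability ≈ 0.1693

P(defective|M1) = 0.048; P(defective|M2) = 0.022; P(defective|M3) = 0.109; P(defective|M4) = 0.205; P(defective|M5) = 0.26.
Prior × likelihood for each source: 0.2·0.048=0.009600, 0.2·0.022=0.004400, 0.2·0.109=0.02180, 0.2·0.205=0.04100, 0.2·0.26=0.05200. Summing gives P(defective) = 0.12880.
P(Machine 3 | defective) = 0.02180 / 0.12880 = 0.1693.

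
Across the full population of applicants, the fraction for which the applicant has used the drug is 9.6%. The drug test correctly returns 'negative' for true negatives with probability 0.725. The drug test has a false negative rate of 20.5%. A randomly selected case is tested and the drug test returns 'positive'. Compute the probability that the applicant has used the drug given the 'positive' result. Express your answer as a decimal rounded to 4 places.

P(H | E) ≈ 0.2349

Let H be the event that the applicant has used the drug. P(H) = 0.096, so P(¬H) = 0.904. With E the 'positive' result, P(E|H) = 0.795 and P(E|¬H) = 0.275.
P(E) = 0.795·0.096 + 0.275·0.904 = 0.076320 + 0.24860 = 0.32492.
By Bayes' theorem, P(H|E) = 0.076320 / 0.32492 = 0.2349.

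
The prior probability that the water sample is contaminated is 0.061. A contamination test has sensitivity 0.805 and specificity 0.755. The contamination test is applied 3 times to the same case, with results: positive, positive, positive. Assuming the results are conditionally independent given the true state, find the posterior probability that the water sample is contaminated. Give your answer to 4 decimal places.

With H the event that the water sample is contaminated, the joint likelihood of the observed sequence is P(data|H) = 0.805·0.805·0.805 = 0.52166 and P(data|¬H) = 0.245·0.245·0.245 = 0.014706.
Bayes: P(H|data) = 0.061·0.52166 / (0.061·0.52166 + 0.939·0.014706) = 0.031821/0.045630 = 0.6974.

Posterior P(H) ≈ 0.6974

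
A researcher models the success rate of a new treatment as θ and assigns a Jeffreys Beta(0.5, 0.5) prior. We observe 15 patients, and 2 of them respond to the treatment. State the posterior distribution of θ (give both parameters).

The binomial likelihood is conjugate to the Beta prior: with 2 successes and 13 failures, the posterior is Beta(0.5+2, 0.5+13) = Beta(2.5, 13.5).

Posterior: Beta(2.5, 13.5)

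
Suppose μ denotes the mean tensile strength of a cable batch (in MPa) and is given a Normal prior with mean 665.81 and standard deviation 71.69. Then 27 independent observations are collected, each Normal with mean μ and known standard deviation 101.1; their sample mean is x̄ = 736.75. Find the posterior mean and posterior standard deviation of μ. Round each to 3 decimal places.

With known σ, the Normal prior is conjugate. Weight on the data is w = (n/σ²)/(n/σ² + 1/τ₀²) = 0.00264157/(0.00264157+0.00019457) = 0.93140.
Posterior mean = w·x̄ + (1−w)·μ₀ = 0.93140·736.75 + 0.068605·665.81 = 731.883. Posterior variance = 1/(0.00264157+0.00019457) = 352.592, so SD = 18.777.

Posterior mean ≈ 731.883; posterior SD ≈ 18.777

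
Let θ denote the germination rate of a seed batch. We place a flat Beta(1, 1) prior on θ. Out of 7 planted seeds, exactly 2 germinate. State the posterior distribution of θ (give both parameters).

Posterior: Beta(3, 6)

The binomial likelihood is conjugate to the Beta prior: with 2 successes and 5 failures, the posterior is Beta(1+2, 1+5) = Beta(3, 6).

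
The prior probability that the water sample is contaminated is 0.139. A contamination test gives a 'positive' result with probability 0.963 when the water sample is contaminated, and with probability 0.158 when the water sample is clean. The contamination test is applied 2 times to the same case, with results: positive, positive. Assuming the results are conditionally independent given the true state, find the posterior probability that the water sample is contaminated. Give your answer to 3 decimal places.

With H the event that the water sample is contaminated, the joint likelihood of the observed sequence is P(data|H) = 0.963·0.963 = 0.92737 and P(data|¬H) = 0.158·0.158 = 0.024964.
Bayes: P(H|data) = 0.139·0.92737 / (0.139·0.92737 + 0.861·0.024964) = 0.12890/0.15040 = 0.8571.

Posterior P(H) ≈ 0.857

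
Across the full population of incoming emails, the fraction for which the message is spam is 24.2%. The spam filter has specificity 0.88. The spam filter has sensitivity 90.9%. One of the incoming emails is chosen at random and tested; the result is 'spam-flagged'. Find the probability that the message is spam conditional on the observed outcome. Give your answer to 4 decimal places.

Write H for 'the message is spam'. Prior odds H:¬H = 0.242/0.758 = 0.31926. For the 'spam-flagged' outcome, the likelihood ratio is 0.909/0.12 = 7.5750.
Posterior odds = 0.31926 × 7.5750 = 2.4184, so P(H|E) = 2.4184/(1+2.4184) = 0.7075.

P(H | E) ≈ 0.7075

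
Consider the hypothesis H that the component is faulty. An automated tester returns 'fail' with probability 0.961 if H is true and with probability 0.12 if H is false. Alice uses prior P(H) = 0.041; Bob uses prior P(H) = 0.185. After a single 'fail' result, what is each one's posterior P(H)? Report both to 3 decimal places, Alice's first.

Alice: 0.255; Bob: 0.645

P('+'|H) = 0.961, P('+'|¬H) = 0.12.
Alice: numerator 0.961·0.041 = 0.039401; evidence = 0.039401+0.12·0.959 = 0.15448; posterior = 0.255.
Bob: numerator 0.961·0.185 = 0.17778; evidence = 0.17778+0.12·0.815 = 0.27558; posterior = 0.645.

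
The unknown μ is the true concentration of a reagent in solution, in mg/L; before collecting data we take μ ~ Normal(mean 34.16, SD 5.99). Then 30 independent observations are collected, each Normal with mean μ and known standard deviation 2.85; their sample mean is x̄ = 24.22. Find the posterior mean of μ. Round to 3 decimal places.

Posterior mean ≈ 24.294

With known σ, the Normal prior is conjugate. Weight on the data is w = (n/σ²)/(n/σ² + 1/τ₀²) = 3.69344/(3.69344+0.0278706) = 0.99251.
Posterior mean = w·x̄ + (1−w)·μ₀ = 0.99251·24.22 + 0.0074895·34.16 = 24.294.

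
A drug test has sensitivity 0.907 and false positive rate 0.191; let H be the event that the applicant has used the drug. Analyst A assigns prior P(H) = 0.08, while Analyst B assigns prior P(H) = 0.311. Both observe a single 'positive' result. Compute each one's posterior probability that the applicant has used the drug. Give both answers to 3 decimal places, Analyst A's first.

Analyst A: 0.292; Analyst B: 0.682

The likelihood ratio for a 'positive' result is 0.907/0.191 = 4.7487.
Analyst A: prior odds 0.08/0.92 = 0.086957; posterior odds 0.41293; posterior probability 0.292.
Analyst B: prior odds 0.311/0.689 = 0.45138; posterior odds 2.1435; posterior probability 0.682.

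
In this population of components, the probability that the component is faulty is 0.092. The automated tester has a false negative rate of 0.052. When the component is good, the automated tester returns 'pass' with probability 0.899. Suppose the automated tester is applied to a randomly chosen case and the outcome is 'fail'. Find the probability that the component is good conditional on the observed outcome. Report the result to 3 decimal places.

P(¬H | E) ≈ 0.513

Let H be the event that the component is faulty. P(H) = 0.092, so P(¬H) = 0.908. With E the 'fail' result, P(E|H) = 0.948 and P(E|¬H) = 0.101.
P(E) = 0.948·0.092 + 0.101·0.908 = 0.087216 + 0.091708 = 0.17892.
By Bayes' theorem, P(H|E) = 0.087216 / 0.17892 = 0.487. Hence P(¬H|E) = 1 − 0.487 = 0.513.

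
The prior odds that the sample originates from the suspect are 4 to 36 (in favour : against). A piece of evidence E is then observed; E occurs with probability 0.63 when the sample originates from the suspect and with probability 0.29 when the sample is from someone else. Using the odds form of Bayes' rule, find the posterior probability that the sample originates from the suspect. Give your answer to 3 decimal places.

Prior odds = 4/36 = 0.11111. In log-odds, ln(0.11111) = -2.1972.
Add log likelihood ratio: ln(2.1724) = 0.77584.
Posterior log-odds = -1.4214, so posterior odds = exp(-1.4214) = 0.24138. Converting, P(H|E) = 0.24138/1.2414 = 0.194.

Posterior probability ≈ 0.194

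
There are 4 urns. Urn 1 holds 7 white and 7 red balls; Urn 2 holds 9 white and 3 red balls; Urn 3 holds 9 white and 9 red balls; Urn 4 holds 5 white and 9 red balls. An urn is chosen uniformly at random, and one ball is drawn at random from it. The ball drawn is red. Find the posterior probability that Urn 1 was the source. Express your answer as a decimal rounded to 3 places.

Tabulate prior·likelihood by source: [1] prior 0.25, lik 0.5, product 0.1250; [2] prior 0.25, lik 0.25, product 0.06250; [3] prior 0.25, lik 0.5, product 0.1250; [4] prior 0.25, lik 0.6429, product 0.1607.
Normalizing constant = 0.47321; the posterior for Urn 1 is its product over the sum, 0.1250/0.47321 = 0.264.

Posterior probability ≈ 0.264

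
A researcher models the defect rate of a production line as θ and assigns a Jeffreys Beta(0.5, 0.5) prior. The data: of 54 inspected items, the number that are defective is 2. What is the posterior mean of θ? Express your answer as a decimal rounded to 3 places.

Posterior mean ≈ 0.045

Observing 2 successes and 52 failures updates Beta(0.5, 0.5) by adding the success and failure counts to the two shape parameters: α = 0.5+2 = 2.5, β = 0.5+52 = 52.5.
E[θ | data] = 2.5/(2.5+52.5) = 0.045.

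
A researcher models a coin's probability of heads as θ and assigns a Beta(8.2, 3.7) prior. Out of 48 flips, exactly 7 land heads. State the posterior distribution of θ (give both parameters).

The binomial likelihood is conjugate to the Beta prior: with 7 successes and 41 failures, the posterior is Beta(8.2+7, 3.7+41) = Beta(15.2, 44.7).

Posterior: Beta(15.2, 44.7)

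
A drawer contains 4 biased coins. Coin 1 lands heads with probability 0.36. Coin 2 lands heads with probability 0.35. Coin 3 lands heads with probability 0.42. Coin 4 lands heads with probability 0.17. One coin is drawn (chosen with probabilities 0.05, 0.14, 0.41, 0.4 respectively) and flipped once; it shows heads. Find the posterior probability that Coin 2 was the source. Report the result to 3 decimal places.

Tabulate prior·likelihood by source: [1] prior 0.05, lik 0.36, product 0.01800; [2] prior 0.14, lik 0.35, product 0.04900; [3] prior 0.41, lik 0.42, product 0.1722; [4] prior 0.4, lik 0.17, product 0.06800.
Normalizing constant = 0.30720; the posterior for Coin 2 is its product over the sum, 0.04900/0.30720 = 0.160.

Posterior probability ≈ 0.160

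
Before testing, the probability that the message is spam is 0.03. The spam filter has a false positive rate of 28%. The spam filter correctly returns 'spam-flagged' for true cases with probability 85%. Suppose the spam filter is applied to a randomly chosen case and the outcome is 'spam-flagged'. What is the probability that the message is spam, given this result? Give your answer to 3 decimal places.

Write H for 'the message is spam'. Prior odds H:¬H = 0.03/0.97 = 0.030928. For the 'spam-flagged' outcome, the likelihood ratio is 0.85/0.28 = 3.0357.
Posterior odds = 0.030928 × 3.0357 = 0.093888, so P(H|E) = 0.093888/(1+0.093888) = 0.086.

P(H | E) ≈ 0.086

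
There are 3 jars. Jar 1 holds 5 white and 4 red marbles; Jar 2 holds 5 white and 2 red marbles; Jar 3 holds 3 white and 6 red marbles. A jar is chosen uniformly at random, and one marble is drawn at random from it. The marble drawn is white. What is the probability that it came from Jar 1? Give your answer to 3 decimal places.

P(white|Jar 1) = 0.5556; P(white|Jar 2) = 0.7143; P(white|Jar 3) = 0.3333.
Prior × likelihood for each source: 0.333333·0.5556=0.1852, 0.333333·0.7143=0.2381, 0.333333·0.3333=0.1111. Summing gives P(white) = 0.53439.
P(Jar 1 | white) = 0.1852 / 0.53439 = 0.347.

Posterior probability ≈ 0.347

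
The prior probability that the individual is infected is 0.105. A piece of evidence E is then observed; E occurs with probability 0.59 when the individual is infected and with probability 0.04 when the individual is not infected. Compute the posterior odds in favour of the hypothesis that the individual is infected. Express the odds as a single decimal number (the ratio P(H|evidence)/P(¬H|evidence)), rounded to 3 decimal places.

Prior odds = 0.105/(1−0.105) = 0.11732. In log-odds, ln(0.11732) = -2.1429.
Add log likelihood ratio: ln(14.750) = 2.6912.
Posterior log-odds = 0.54838, so posterior odds = exp(0.54838) = 1.7304.

Posterior odds ≈ 1.730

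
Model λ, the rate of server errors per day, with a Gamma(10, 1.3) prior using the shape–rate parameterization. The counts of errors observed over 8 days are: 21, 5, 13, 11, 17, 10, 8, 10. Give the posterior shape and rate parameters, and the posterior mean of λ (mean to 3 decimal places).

The Poisson likelihood adds the total count to the shape and the number of exposure periods to the rate. Here ∑xᵢ = 95 and n = 8, so shape 10→105 and rate 1.3→9.3.
Posterior mean = shape/rate = 105/9.3 = 11.290.

Posterior: Gamma(shape=105, rate=9.3); mean ≈ 11.290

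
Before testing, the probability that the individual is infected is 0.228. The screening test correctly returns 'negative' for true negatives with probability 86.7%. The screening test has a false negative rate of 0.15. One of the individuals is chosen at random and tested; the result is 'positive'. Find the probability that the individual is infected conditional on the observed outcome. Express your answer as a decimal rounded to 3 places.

P(H | E) ≈ 0.654

Let H be the event that the individual is infected. P(H) = 0.228, so P(¬H) = 0.772. With E the 'positive' result, P(E|H) = 0.85 and P(E|¬H) = 0.133.
P(E) = 0.85·0.228 + 0.133·0.772 = 0.19380 + 0.10268 = 0.29648.
By Bayes' theorem, P(H|E) = 0.19380 / 0.29648 = 0.654.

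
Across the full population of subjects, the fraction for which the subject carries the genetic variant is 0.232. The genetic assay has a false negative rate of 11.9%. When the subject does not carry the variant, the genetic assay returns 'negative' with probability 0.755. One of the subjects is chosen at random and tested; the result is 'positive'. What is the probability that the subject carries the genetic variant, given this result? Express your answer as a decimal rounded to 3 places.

P(H | E) ≈ 0.521

Let H be the event that the subject carries the genetic variant. P(H) = 0.232, so P(¬H) = 0.768. With E the 'positive' result, P(E|H) = 0.881 and P(E|¬H) = 0.245.
P(E) = 0.881·0.232 + 0.245·0.768 = 0.20439 + 0.18816 = 0.39255.
By Bayes' theorem, P(H|E) = 0.20439 / 0.39255 = 0.521.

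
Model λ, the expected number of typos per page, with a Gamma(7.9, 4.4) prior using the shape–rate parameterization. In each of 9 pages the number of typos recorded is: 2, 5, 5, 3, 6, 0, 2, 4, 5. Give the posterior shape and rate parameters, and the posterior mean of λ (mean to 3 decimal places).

Posterior: Gamma(shape=39.9, rate=13.4); mean ≈ 2.978

The Poisson likelihood adds the total count to the shape and the number of exposure periods to the rate. Here ∑xᵢ = 32 and n = 9, so shape 7.9→39.9 and rate 4.4→13.4.
Posterior mean = shape/rate = 39.9/13.4 = 2.978.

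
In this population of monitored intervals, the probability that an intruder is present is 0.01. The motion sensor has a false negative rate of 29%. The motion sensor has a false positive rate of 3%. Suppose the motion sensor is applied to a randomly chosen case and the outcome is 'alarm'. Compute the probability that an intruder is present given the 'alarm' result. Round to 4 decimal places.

Write H for 'an intruder is present'. Prior odds H:¬H = 0.01/0.99 = 0.010101. For the 'alarm' outcome, the likelihood ratio is 0.71/0.03 = 23.667.
Posterior odds = 0.010101 × 23.667 = 0.23906, so P(H|E) = 0.23906/(1+0.23906) = 0.1929.

P(H | E) ≈ 0.1929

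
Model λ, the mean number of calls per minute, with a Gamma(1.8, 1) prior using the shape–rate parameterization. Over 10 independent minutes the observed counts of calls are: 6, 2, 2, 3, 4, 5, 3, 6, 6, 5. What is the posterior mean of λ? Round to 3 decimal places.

Posterior mean ≈ 3.982

The Poisson likelihood adds the total count to the shape and the number of exposure periods to the rate. Here ∑xᵢ = 42 and n = 10, so shape 1.8→43.8 and rate 1→11.
Posterior mean = shape/rate = 43.8/11 = 3.982.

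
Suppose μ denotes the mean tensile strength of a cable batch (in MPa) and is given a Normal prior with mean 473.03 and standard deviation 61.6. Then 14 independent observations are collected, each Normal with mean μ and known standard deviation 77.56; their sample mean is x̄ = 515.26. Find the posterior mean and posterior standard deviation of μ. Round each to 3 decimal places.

Posterior mean ≈ 510.964; posterior SD ≈ 19.646

With known σ, the Normal prior is conjugate. Weight on the data is w = (n/σ²)/(n/σ² + 1/τ₀²) = 0.00232730/(0.00232730+0.00026354) = 0.89828.
Posterior mean = w·x̄ + (1−w)·μ₀ = 0.89828·515.26 + 0.10172·473.03 = 510.964. Posterior variance = 1/(0.00232730+0.00026354) = 385.976, so SD = 19.646.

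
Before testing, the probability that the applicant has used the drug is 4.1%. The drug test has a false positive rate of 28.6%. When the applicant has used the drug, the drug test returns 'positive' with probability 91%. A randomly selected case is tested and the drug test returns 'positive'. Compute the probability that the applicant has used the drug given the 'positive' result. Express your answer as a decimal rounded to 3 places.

P(H | E) ≈ 0.120

Write H for 'the applicant has used the drug'. Prior odds H:¬H = 0.041/0.959 = 0.042753. For the 'positive' outcome, the likelihood ratio is 0.91/0.286 = 3.1818.
Posterior odds = 0.042753 × 3.1818 = 0.13603, so P(H|E) = 0.13603/(1+0.13603) = 0.120.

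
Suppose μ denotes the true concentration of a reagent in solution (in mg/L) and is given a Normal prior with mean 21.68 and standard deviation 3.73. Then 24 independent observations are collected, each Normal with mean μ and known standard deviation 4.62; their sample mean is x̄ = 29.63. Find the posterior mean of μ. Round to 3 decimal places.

Posterior mean ≈ 29.152

Prior precision 1/τ₀² = 1/3.73² = 0.0718757; data precision n/σ² = 24/4.62² = 1.12442.
Posterior precision = 0.0718757 + 1.12442 = 1.19629.
Posterior mean = (0.0718757·21.68 + 1.12442·29.63) / 1.19629 = 29.152.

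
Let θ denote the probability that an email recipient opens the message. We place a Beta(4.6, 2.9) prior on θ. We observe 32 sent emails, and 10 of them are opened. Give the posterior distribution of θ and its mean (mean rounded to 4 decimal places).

The binomial likelihood is conjugate to the Beta prior: with 10 successes and 22 failures, the posterior is Beta(4.6+10, 2.9+22) = Beta(14.6, 24.9).
Posterior mean = α/(α+β) = 14.6/39.5 = 0.3696.

Posterior: Beta(14.6, 24.9); mean ≈ 0.3696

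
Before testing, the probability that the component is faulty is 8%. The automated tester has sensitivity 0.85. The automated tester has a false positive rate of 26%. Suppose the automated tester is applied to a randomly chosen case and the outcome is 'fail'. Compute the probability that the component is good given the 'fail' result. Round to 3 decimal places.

P(¬H | E) ≈ 0.779

Let H be the event that the component is faulty. P(H) = 0.08, so P(¬H) = 0.92. With E the 'fail' result, P(E|H) = 0.85 and P(E|¬H) = 0.26.
P(E) = 0.85·0.08 + 0.26·0.92 = 0.068000 + 0.23920 = 0.30720.
By Bayes' theorem, P(H|E) = 0.068000 / 0.30720 = 0.221. Hence P(¬H|E) = 1 − 0.221 = 0.779.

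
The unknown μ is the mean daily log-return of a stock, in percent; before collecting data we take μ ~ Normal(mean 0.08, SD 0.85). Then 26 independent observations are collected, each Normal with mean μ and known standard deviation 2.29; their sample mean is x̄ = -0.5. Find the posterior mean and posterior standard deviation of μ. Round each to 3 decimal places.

Posterior mean ≈ -0.373; posterior SD ≈ 0.397

Prior precision 1/τ₀² = 1/0.85² = 1.38408; data precision n/σ² = 26/2.29² = 4.95795.
Posterior precision = 1.38408 + 4.95795 = 6.34204, giving posterior SD = 1/√6.34204 = 0.397.
Posterior mean = (1.38408·0.08 + 4.95795·-0.5) / 6.34204 = -0.373.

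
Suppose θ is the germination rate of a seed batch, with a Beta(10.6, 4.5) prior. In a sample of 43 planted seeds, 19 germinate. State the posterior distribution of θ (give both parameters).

Posterior: Beta(29.6, 28.5)

Observing 19 successes and 24 failures updates Beta(10.6, 4.5) by adding the success and failure counts to the two shape parameters: α = 10.6+19 = 29.6, β = 4.5+24 = 28.5.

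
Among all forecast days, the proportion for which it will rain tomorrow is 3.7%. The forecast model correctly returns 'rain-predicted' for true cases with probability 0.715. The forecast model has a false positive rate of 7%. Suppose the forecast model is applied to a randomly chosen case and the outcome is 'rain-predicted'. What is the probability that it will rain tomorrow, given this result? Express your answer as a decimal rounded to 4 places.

Write H for 'it will rain tomorrow'. Prior odds H:¬H = 0.037/0.963 = 0.038422. For the 'rain-predicted' outcome, the likelihood ratio is 0.715/0.07 = 10.214.
Posterior odds = 0.038422 × 10.214 = 0.39245, so P(H|E) = 0.39245/(1+0.39245) = 0.2818.

P(H | E) ≈ 0.2818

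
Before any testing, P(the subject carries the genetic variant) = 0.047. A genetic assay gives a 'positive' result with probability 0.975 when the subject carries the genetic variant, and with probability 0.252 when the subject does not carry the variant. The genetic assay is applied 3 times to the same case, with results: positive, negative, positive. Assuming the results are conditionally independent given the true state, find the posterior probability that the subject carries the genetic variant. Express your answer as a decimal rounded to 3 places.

Posterior P(H) ≈ 0.024

With H the event that the subject carries the genetic variant, the joint likelihood of the observed sequence is P(data|H) = 0.975·0.025·0.975 = 0.023766 and P(data|¬H) = 0.252·0.748·0.252 = 0.047501.
Bayes: P(H|data) = 0.047·0.023766 / (0.047·0.023766 + 0.953·0.047501) = 0.0011170/0.046385 = 0.0241.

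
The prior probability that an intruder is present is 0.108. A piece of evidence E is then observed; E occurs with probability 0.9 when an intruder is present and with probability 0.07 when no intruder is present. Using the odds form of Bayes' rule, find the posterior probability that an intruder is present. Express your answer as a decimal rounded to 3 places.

Prior odds = 0.108/(1−0.108) = 0.12108. In log-odds, ln(0.12108) = -2.1113.
Add log likelihood ratio: ln(12.857) = 2.5539.
Posterior log-odds = 0.44256, so posterior odds = exp(0.44256) = 1.5567. Converting, P(H|E) = 1.5567/2.5567 = 0.609.

Posterior probability ≈ 0.609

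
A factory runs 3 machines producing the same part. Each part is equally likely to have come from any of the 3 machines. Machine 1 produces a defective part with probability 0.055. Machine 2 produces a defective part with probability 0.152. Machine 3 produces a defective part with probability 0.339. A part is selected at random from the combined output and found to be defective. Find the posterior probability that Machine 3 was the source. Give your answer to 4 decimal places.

Tabulate prior·likelihood by source: [1] prior 0.333333, lik 0.055, product 0.01833; [2] prior 0.333333, lik 0.152, product 0.05067; [3] prior 0.333333, lik 0.339, product 0.1130.
Normalizing constant = 0.18200; the posterior for Machine 3 is its product over the sum, 0.1130/0.18200 = 0.6209.

Posterior probability ≈ 0.6209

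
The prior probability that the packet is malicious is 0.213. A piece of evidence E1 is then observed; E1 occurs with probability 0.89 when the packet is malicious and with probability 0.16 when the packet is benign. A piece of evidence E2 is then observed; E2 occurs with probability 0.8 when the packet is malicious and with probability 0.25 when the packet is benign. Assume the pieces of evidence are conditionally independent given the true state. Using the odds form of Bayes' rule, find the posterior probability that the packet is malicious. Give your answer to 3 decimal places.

Prior odds = 0.213/(1−0.213) = 0.27065. In log-odds, ln(0.27065) = -1.3069.
Add log likelihood ratios: ln(5.5625) + ln(3.2000) = 2.8792.
Posterior log-odds = 1.5723, so posterior odds = exp(1.5723) = 4.8175. Converting, P(H|E) = 4.8175/5.8175 = 0.828.

Posterior probability ≈ 0.828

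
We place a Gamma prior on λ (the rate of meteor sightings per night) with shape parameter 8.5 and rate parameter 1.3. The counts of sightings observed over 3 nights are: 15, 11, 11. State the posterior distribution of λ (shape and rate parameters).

The Poisson likelihood adds the total count to the shape and the number of exposure periods to the rate. Here ∑xᵢ = 37 and n = 3, so shape 8.5→45.5 and rate 1.3→4.3.

Posterior: Gamma(shape=45.5, rate=4.3)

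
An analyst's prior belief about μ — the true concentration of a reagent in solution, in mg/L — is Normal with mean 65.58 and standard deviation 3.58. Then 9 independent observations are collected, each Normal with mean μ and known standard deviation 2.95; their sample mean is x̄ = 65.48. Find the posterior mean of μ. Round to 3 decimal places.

Prior precision 1/τ₀² = 1/3.58² = 0.0780250; data precision n/σ² = 9/2.95² = 1.03419.
Posterior precision = 0.0780250 + 1.03419 = 1.11221.
Posterior mean = (0.0780250·65.58 + 1.03419·65.48) / 1.11221 = 65.487.

Posterior mean ≈ 65.487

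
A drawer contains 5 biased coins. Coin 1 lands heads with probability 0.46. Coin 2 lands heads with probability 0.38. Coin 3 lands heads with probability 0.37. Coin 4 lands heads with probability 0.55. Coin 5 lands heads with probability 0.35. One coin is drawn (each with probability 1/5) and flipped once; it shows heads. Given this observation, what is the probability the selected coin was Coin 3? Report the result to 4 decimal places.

Tabulate prior·likelihood by source: [1] prior 0.2, lik 0.46, product 0.09200; [2] prior 0.2, lik 0.38, product 0.07600; [3] prior 0.2, lik 0.37, product 0.07400; [4] prior 0.2, lik 0.55, product 0.1100; [5] prior 0.2, lik 0.35, product 0.07000.
Normalizing constant = 0.42200; the posterior for Coin 3 is its product over the sum, 0.07400/0.42200 = 0.1754.

Posterior probability ≈ 0.1754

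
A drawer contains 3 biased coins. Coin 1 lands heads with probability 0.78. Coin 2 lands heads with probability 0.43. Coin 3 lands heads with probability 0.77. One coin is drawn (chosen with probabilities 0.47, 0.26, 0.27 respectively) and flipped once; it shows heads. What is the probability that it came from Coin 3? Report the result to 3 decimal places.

P(heads|C1) = 0.78; P(heads|C2) = 0.43; P(heads|C3) = 0.77.
Prior × likelihood for each source: 0.47·0.78=0.3666, 0.26·0.43=0.1118, 0.27·0.77=0.2079. Summing gives P(heads) = 0.68630.
P(Coin 3 | heads) = 0.2079 / 0.68630 = 0.303.

Posterior probability ≈ 0.303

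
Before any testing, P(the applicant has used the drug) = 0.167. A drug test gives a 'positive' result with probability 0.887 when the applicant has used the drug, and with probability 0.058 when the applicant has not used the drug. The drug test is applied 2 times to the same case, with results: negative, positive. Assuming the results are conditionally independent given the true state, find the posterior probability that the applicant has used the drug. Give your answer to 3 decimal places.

With H the event that the applicant has used the drug, the joint likelihood of the observed sequence is P(data|H) = 0.113·0.887 = 0.10023 and P(data|¬H) = 0.942·0.058 = 0.054636.
Bayes: P(H|data) = 0.167·0.10023 / (0.167·0.10023 + 0.833·0.054636) = 0.016739/0.062250 = 0.2689.

Posterior P(H) ≈ 0.269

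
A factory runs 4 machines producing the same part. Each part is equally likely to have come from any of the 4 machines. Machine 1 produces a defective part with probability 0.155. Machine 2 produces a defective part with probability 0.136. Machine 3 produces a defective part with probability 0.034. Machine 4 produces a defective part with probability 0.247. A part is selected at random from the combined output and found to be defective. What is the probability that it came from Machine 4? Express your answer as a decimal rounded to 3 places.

Posterior probability ≈ 0.432

P(defective|M1) = 0.155; P(defective|M2) = 0.136; P(defective|M3) = 0.034; P(defective|M4) = 0.247.
Prior × likelihood for each source: 0.25·0.155=0.03875, 0.25·0.136=0.03400, 0.25·0.034=0.008500, 0.25·0.247=0.06175. Summing gives P(defective) = 0.14300.
P(Machine 4 | defective) = 0.06175 / 0.14300 = 0.432.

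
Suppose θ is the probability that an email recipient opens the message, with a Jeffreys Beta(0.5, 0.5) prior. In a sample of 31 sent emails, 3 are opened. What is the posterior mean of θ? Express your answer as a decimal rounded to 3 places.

Posterior mean ≈ 0.109

Observing 3 successes and 28 failures updates Beta(0.5, 0.5) by adding the success and failure counts to the two shape parameters: α = 0.5+3 = 3.5, β = 0.5+28 = 28.5.
E[θ | data] = 3.5/(3.5+28.5) = 0.109.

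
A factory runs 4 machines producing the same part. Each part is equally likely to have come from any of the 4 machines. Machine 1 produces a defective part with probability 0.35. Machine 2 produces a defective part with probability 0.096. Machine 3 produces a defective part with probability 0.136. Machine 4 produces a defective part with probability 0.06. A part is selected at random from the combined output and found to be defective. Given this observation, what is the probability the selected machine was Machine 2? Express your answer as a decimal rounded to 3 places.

Posterior probability ≈ 0.150

P(defective|M1) = 0.35; P(defective|M2) = 0.096; P(defective|M3) = 0.136; P(defective|M4) = 0.06.
Prior × likelihood for each source: 0.25·0.35=0.08750, 0.25·0.096=0.02400, 0.25·0.136=0.03400, 0.25·0.06=0.01500. Summing gives P(defective) = 0.16050.
P(Machine 2 | defective) = 0.02400 / 0.16050 = 0.150.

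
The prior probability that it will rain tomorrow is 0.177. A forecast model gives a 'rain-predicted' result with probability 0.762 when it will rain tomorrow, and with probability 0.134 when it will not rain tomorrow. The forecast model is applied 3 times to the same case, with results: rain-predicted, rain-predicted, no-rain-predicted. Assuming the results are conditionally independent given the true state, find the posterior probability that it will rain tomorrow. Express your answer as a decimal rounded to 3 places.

With H the event that it will rain tomorrow, the joint likelihood of the observed sequence is P(data|H) = 0.762·0.762·0.238 = 0.13819 and P(data|¬H) = 0.134·0.134·0.866 = 0.015550.
Bayes: P(H|data) = 0.177·0.13819 / (0.177·0.13819 + 0.823·0.015550) = 0.024460/0.037258 = 0.6565.

Posterior P(H) ≈ 0.657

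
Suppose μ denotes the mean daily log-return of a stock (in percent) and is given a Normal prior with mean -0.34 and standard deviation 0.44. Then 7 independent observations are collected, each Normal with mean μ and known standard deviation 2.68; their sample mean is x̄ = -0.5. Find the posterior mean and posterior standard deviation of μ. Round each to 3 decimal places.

Posterior mean ≈ -0.365; posterior SD ≈ 0.404

With known σ, the Normal prior is conjugate. Weight on the data is w = (n/σ²)/(n/σ² + 1/τ₀²) = 0.974605/(0.974605+5.16529) = 0.15873.
Posterior mean = w·x̄ + (1−w)·μ₀ = 0.15873·-0.5 + 0.84127·-0.34 = -0.365. Posterior variance = 1/(0.974605+5.16529) = 0.162869, so SD = 0.404.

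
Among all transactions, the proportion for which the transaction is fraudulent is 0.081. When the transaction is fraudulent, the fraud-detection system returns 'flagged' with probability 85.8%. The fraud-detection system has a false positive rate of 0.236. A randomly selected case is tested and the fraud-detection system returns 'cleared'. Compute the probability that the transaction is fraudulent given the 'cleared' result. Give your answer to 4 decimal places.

Let H be the event that the transaction is fraudulent. P(H) = 0.081, so P(¬H) = 0.919. With E the 'cleared' result, P(E|H) = 0.142 and P(E|¬H) = 0.764.
P(E) = 0.142·0.081 + 0.764·0.919 = 0.011502 + 0.70212 = 0.71362.
By Bayes' theorem, P(H|E) = 0.011502 / 0.71362 = 0.0161.

P(H | E) ≈ 0.0161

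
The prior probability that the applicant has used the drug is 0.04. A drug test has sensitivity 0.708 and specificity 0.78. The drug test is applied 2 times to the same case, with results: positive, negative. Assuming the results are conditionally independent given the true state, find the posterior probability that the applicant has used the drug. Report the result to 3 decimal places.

With H the event that the applicant has used the drug, the joint likelihood of the observed sequence is P(data|H) = 0.708·0.292 = 0.20674 and P(data|¬H) = 0.22·0.78 = 0.17160.
Bayes: P(H|data) = 0.04·0.20674 / (0.04·0.20674 + 0.96·0.17160) = 0.0082694/0.17301 = 0.0478.

Posterior P(H) ≈ 0.048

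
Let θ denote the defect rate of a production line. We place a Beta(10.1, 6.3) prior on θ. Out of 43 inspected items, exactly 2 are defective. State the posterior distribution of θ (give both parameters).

Posterior: Beta(12.1, 47.3)

Observing 2 successes and 41 failures updates Beta(10.1, 6.3) by adding the success and failure counts to the two shape parameters: α = 10.1+2 = 12.1, β = 6.3+41 = 47.3.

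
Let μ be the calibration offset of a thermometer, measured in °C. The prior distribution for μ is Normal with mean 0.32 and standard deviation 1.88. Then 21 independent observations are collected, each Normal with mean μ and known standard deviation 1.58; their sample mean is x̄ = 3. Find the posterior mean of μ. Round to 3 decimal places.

Posterior mean ≈ 2.913

Prior precision 1/τ₀² = 1/1.88² = 0.282933; data precision n/σ² = 21/1.58² = 8.41211.
Posterior precision = 0.282933 + 8.41211 = 8.69505.
Posterior mean = (0.282933·0.32 + 8.41211·3) / 8.69505 = 2.913.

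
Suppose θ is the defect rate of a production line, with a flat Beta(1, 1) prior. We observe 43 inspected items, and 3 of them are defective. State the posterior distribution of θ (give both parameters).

Posterior: Beta(4, 41)

Observing 3 successes and 40 failures updates Beta(1, 1) by adding the success and failure counts to the two shape parameters: α = 1+3 = 4, β = 1+40 = 41.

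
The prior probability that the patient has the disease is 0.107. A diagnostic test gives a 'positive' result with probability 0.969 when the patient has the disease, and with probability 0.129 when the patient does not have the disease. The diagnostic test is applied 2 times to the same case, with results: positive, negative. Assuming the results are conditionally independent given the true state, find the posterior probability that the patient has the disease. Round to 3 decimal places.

Let H be the event that the patient has the disease; start with P(H) = 0.107. P('positive'|H) = 0.969, P('positive'|¬H) = 0.129.
Update on result 1 ('positive'): P(H) ← 0.969·0.1070 / (0.969·0.1070 + 0.129·0.8930) = 0.10368/0.21888 = 0.4737.
Update on result 2 ('negative'): P(H) ← 0.031·0.4737 / (0.031·0.4737 + 0.871·0.5263) = 0.014685/0.47309 = 0.0310.

Posterior P(H) ≈ 0.031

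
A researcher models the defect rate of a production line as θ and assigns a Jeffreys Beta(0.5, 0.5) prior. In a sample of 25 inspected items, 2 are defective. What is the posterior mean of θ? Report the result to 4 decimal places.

The binomial likelihood is conjugate to the Beta prior: with 2 successes and 23 failures, the posterior is Beta(0.5+2, 0.5+23) = Beta(2.5, 23.5).
E[θ | data] = 2.5/(2.5+23.5) = 0.0962.

Posterior mean ≈ 0.0962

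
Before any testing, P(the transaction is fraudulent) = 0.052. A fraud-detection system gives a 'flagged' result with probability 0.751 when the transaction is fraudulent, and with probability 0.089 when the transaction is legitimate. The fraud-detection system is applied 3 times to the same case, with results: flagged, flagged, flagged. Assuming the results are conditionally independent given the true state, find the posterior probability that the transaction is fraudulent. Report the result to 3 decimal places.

Let H be the event that the transaction is fraudulent; start with P(H) = 0.052. P('flagged'|H) = 0.751, P('flagged'|¬H) = 0.089.
Update on result 1 ('flagged'): P(H) ← 0.751·0.0520 / (0.751·0.0520 + 0.089·0.9480) = 0.039052/0.12342 = 0.3164.
Update on result 2 ('flagged'): P(H) ← 0.751·0.3164 / (0.751·0.3164 + 0.089·0.6836) = 0.23762/0.29846 = 0.7962.
Update on result 3 ('flagged'): P(H) ← 0.751·0.7962 / (0.751·0.7962 + 0.089·0.2038) = 0.59791/0.61605 = 0.9706.

Posterior P(H) ≈ 0.971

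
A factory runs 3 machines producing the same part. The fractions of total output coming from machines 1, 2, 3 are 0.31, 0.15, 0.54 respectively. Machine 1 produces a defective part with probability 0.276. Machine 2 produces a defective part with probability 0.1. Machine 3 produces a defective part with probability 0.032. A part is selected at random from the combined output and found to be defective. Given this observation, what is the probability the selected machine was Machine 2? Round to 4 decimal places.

Posterior probability ≈ 0.1273

Tabulate prior·likelihood by source: [1] prior 0.31, lik 0.276, product 0.08556; [2] prior 0.15, lik 0.1, product 0.01500; [3] prior 0.54, lik 0.032, product 0.01728.
Normalizing constant = 0.11784; the posterior for Machine 2 is its product over the sum, 0.01500/0.11784 = 0.1273.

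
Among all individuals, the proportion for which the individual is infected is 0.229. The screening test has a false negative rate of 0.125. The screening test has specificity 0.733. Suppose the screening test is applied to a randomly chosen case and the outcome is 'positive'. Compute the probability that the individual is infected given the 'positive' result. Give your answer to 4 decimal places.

Write H for 'the individual is infected'. Prior odds H:¬H = 0.229/0.771 = 0.29702. For the 'positive' outcome, the likelihood ratio is 0.875/0.267 = 3.2772.
Posterior odds = 0.29702 × 3.2772 = 0.97337, so P(H|E) = 0.97337/(1+0.97337) = 0.4933.

P(H | E) ≈ 0.4933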